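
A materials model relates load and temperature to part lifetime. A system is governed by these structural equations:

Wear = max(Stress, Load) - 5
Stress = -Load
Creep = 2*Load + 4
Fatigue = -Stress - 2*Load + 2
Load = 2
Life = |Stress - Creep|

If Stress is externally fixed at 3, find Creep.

The intervention breaks the incoming arrows to Stress: Stress = -Load no longer applies, and Stress = 3.
Since Creep is not a descendant of the intervened variable, it is unaffected.
Creep = 2*Load + 4  [with Load=2]  = 8

8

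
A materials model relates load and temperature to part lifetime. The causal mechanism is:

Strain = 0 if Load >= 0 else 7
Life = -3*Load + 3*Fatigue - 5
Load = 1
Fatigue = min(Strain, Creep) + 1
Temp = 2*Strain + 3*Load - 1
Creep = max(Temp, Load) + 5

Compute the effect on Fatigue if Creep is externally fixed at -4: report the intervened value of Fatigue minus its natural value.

Intervening sets Creep = -4 and removes its equation (Creep = max(Temp, Load) + 5).
Strain = 0 if Load >= 0 else 7  [with Load=1]  = 0
Fatigue = min(Strain, Creep) + 1  [with Strain=0, Creep=-4]  = -3
Without intervention: Strain = 0 if Load >= 0 else 7  [with Load=1]  = 0; Temp = 2*Strain + 3*Load - 1  [with Strain=0, Load=1]  = 2; Creep = max(Temp, Load) + 5  [with Temp=2, Load=1]  = 7; Fatigue = min(Strain, Creep) + 1  [with Strain=0, Creep=7]  = 1.
Change = -3 − 1 = -4.

-4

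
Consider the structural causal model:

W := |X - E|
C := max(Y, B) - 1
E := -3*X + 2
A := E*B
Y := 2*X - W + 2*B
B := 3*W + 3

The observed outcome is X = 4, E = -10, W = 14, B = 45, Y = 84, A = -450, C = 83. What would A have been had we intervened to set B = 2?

-20

Under do(B=2), the mechanism B := 3*W + 3 is discarded; B is fixed at 2.
E = -3*X + 2  [with X=4]  = -10
A = E*B  [with E=-10, B=2]  = -20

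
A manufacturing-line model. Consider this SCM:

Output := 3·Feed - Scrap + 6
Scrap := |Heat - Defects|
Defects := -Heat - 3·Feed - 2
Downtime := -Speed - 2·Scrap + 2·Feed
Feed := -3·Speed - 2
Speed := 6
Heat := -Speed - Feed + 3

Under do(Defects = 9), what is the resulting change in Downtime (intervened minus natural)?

32

The intervention breaks the incoming arrows to Defects: Defects := -Heat - 3·Feed - 2 no longer applies, and Defects = 9.
Feed = -3·Speed - 2  [with Speed=6]  = -20
Heat = -Speed - Feed + 3  [with Speed=6, Feed=-20]  = 17
Scrap = |Heat - Defects|  [with Heat=17, Defects=9]  = 8
Downtime = -Speed - 2·Scrap + 2·Feed  [with Speed=6, Scrap=8, Feed=-20]  = -62
Without intervention: Feed = -3·Speed - 2  [with Speed=6]  = -20; Heat = -Speed - Feed + 3  [with Speed=6, Feed=-20]  = 17; Defects = -Heat - 3·Feed - 2  [with Heat=17, Feed=-20]  = 41; Scrap = |Heat - Defects|  [with Heat=17, Defects=41]  = 24; Downtime = -Speed - 2·Scrap + 2·Feed  [with Speed=6, Scrap=24, Feed=-20]  = -94.
Change = -62 − (-94) = 32.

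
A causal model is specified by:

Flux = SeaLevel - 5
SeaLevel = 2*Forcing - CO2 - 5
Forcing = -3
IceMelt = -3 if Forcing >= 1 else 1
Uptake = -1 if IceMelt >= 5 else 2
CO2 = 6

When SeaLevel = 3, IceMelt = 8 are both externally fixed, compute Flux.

-2

The joint intervention fixes SeaLevel = 3, IceMelt = 8, removing each variable's own equation.
Flux = SeaLevel - 5  [with SeaLevel=3]  = -2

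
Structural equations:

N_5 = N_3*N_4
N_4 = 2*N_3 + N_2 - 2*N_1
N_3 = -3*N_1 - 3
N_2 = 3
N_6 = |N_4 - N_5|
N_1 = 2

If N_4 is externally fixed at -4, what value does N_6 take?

Under do(N_4=-4), the mechanism N_4 = 2*N_3 + N_2 - 2*N_1 is discarded; N_4 is fixed at -4.
N_3 = -3*N_1 - 3  [with N_1=2]  = -9
N_5 = N_3*N_4  [with N_3=-9, N_4=-4]  = 36
N_6 = |N_4 - N_5|  [with N_4=-4, N_5=36]  = 40

40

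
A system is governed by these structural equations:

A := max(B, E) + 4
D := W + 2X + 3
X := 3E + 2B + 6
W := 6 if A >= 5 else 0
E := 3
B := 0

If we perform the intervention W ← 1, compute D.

34

The intervention breaks the incoming arrows to W: W := 6 if A >= 5 else 0 no longer applies, and W = 1.
X = 3E + 2B + 6  [with E=3, B=0]  = 15
D = W + 2X + 3  [with W=1, X=15]  = 34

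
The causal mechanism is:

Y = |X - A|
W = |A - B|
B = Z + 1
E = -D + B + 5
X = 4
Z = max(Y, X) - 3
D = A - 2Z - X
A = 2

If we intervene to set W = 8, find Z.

The intervention breaks the incoming arrows to W: W = |A - B| no longer applies, and W = 8.
Since Z is not a descendant of the intervened variable, it is unaffected.
Y = |X - A|  [with X=4, A=2]  = 2
Z = max(Y, X) - 3  [with Y=2, X=4]  = 1

1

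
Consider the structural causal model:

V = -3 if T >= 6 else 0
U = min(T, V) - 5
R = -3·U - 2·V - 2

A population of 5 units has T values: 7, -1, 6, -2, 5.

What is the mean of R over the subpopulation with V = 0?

Observing V=0 restricts to units where V's equation naturally yields 0: T ∈ {-1, -2, 5}. In that subpopulation R = 16, 19, 13, mean 16.

16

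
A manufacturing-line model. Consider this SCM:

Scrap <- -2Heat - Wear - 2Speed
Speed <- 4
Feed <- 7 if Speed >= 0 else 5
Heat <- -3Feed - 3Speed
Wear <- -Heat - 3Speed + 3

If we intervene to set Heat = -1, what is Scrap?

do(Heat=-1) replaces the equation Heat <- -3Feed - 3Speed with the constant Heat = -1.
Wear = -Heat - 3Speed + 3  [with Heat=-1, Speed=4]  = -8
Scrap = -2Heat - Wear - 2Speed  [with Heat=-1, Wear=-8, Speed=4]  = 2

2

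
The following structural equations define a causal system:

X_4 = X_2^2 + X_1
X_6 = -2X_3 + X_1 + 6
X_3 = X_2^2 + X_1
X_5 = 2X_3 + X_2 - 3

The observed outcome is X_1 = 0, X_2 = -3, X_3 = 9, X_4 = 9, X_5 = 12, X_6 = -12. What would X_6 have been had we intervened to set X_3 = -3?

12

The intervention breaks the incoming arrows to X_3: X_3 = X_2^2 + X_1 no longer applies, and X_3 = -3.
X_6 = -2X_3 + X_1 + 6  [with X_3=-3, X_1=0]  = 12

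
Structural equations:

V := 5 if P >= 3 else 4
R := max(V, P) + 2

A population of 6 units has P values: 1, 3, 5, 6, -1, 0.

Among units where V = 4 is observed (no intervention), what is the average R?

6

Conditioning on V=4 selects the 3 unit(s) with P ∈ {1, -1, 0}. Their R values: 6, 6, 6. Mean = 6.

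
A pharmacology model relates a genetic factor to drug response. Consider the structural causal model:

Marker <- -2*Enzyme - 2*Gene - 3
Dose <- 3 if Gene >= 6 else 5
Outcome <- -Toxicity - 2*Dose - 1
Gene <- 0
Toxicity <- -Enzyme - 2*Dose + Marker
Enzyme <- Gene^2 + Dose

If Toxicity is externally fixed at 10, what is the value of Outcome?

The intervention breaks the incoming arrows to Toxicity: Toxicity <- -Enzyme - 2*Dose + Marker no longer applies, and Toxicity = 10.
Dose = 3 if Gene >= 6 else 5  [with Gene=0]  = 5
Outcome = -Toxicity - 2*Dose - 1  [with Toxicity=10, Dose=5]  = -21

-21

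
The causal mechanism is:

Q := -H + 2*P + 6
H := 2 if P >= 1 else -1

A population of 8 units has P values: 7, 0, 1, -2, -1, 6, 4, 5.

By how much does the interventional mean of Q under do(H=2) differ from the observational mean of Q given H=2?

Under do(H=2), H's equation is replaced by H=2 for every unit. Per-unit Q: 18, 4, 6, 0, 2, 16, 12, 14. Mean = 9.
Conditioning on H=2 selects the 5 unit(s) with P ∈ {7, 1, 6, 4, 5}. Their Q values: 18, 6, 16, 12, 14. Mean = 13.2.
Difference = 9 − 13.2 = -4.2.

-4.2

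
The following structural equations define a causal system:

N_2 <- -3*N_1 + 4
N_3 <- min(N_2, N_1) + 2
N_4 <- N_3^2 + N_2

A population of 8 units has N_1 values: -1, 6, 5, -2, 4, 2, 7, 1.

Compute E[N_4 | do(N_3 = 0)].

Under do(N_3=0), N_3's equation is replaced by N_3=0 for every unit. Per-unit N_4: 7, -14, -11, 10, -8, -2, -17, 1. Mean = -4.25.

-4.25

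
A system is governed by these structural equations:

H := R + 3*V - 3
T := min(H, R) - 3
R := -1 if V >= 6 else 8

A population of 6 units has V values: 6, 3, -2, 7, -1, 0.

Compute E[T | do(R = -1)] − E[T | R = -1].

-3

Every unit gets R=-1 under the intervention. T values become -4, -4, -13, -4, -10, -7; E[T|do(R=-1)] = -7.
Observing R=-1 restricts to units where R's equation naturally yields -1: V ∈ {6, 7}. In that subpopulation T = -4, -4, mean -4.
Difference = -7 − (-4) = -3.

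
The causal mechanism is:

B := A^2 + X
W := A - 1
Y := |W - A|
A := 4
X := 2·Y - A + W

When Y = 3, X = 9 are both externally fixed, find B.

Setting Y = 3, X = 9 by intervention discards those variables' equations.
B = A^2 + X  [with A=4, X=9]  = 25

25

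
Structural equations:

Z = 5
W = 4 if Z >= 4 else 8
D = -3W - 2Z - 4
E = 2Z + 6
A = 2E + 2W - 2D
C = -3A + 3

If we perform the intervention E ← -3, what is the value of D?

Under do(E=-3), the mechanism E = 2Z + 6 is discarded; E is fixed at -3.
Since D is not a descendant of the intervened variable, it is unaffected.
W = 4 if Z >= 4 else 8  [with Z=5]  = 4
D = -3W - 2Z - 4  [with W=4, Z=5]  = -26

-26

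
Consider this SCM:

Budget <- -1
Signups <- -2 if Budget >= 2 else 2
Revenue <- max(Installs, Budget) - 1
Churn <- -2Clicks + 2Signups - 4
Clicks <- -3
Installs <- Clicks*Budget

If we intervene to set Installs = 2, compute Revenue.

1

The intervention breaks the incoming arrows to Installs: Installs <- Clicks*Budget no longer applies, and Installs = 2.
Revenue = max(Installs, Budget) - 1  [with Installs=2, Budget=-1]  = 1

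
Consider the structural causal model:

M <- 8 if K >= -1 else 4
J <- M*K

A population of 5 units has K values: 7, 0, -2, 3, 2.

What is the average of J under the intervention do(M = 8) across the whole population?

Every unit gets M=8 under the intervention. J values become 56, 0, -16, 24, 16; E[J|do(M=8)] = 16.

16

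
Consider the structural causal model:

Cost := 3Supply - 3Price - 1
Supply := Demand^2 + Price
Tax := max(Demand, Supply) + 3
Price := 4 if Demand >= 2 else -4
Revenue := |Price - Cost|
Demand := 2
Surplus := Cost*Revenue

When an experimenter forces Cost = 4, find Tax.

Under do(Cost=4), the mechanism Cost := 3Supply - 3Price - 1 is discarded; Cost is fixed at 4.
Since Tax is not a descendant of the intervened variable, it is unaffected.
Price = 4 if Demand >= 2 else -4  [with Demand=2]  = 4
Supply = Demand^2 + Price  [with Demand=2, Price=4]  = 8
Tax = max(Demand, Supply) + 3  [with Demand=2, Supply=8]  = 11

11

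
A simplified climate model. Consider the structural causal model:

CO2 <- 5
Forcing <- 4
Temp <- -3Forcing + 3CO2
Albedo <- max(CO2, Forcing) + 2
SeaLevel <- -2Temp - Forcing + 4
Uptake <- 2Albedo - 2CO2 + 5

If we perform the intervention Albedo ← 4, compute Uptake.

Under do(Albedo=4), the mechanism Albedo <- max(CO2, Forcing) + 2 is discarded; Albedo is fixed at 4.
Uptake = 2Albedo - 2CO2 + 5  [with Albedo=4, CO2=5]  = 3

3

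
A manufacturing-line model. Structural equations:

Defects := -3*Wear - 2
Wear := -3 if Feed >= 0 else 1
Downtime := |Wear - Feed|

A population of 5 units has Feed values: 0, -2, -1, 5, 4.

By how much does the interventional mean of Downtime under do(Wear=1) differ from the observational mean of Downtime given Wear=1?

0.1

Every unit gets Wear=1 under the intervention. Downtime values become 1, 3, 2, 4, 3; E[Downtime|do(Wear=1)] = 2.6.
Conditioning on Wear=1 selects the 2 unit(s) with Feed ∈ {-2, -1}. Their Downtime values: 3, 2. Mean = 2.5.
Difference = 2.6 − 2.5 = 0.1.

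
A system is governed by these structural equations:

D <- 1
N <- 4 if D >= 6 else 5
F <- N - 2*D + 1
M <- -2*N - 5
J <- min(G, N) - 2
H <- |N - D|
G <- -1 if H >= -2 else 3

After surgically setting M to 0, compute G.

The intervention breaks the incoming arrows to M: M <- -2*N - 5 no longer applies, and M = 0.
No directed path runs from M to G, so G keeps its natural value.
N = 4 if D >= 6 else 5  [with D=1]  = 5
H = |N - D|  [with N=5, D=1]  = 4
G = -1 if H >= -2 else 3  [with H=4]  = -1

-1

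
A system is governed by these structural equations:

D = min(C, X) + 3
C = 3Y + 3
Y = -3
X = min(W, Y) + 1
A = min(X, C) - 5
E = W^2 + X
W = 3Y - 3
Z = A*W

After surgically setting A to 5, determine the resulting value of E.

133

Under do(A=5), the mechanism A = min(X, C) - 5 is discarded; A is fixed at 5.
Since E is not a descendant of the intervened variable, it is unaffected.
W = 3Y - 3  [with Y=-3]  = -12
X = min(W, Y) + 1  [with W=-12, Y=-3]  = -11
E = W^2 + X  [with W=-12, X=-11]  = 133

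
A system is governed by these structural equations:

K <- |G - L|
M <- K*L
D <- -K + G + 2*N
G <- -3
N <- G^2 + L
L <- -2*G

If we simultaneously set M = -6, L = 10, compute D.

22

The joint intervention fixes M = -6, L = 10, removing each variable's own equation.
N = G^2 + L  [with G=-3, L=10]  = 19
K = |G - L|  [with G=-3, L=10]  = 13
D = -K + G + 2*N  [with K=13, G=-3, N=19]  = 22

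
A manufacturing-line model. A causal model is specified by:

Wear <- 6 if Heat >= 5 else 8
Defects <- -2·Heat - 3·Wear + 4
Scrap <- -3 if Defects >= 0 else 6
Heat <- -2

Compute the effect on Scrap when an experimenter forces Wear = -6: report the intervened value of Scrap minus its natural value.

-9

Under do(Wear=-6), the mechanism Wear <- 6 if Heat >= 5 else 8 is discarded; Wear is fixed at -6.
Defects = -2·Heat - 3·Wear + 4  [with Heat=-2, Wear=-6]  = 26
Scrap = -3 if Defects >= 0 else 6  [with Defects=26]  = -3
Without intervention: Wear = 6 if Heat >= 5 else 8  [with Heat=-2]  = 8; Defects = -2·Heat - 3·Wear + 4  [with Heat=-2, Wear=8]  = -16; Scrap = -3 if Defects >= 0 else 6  [with Defects=-16]  = 6.
Change = -3 − 6 = -9.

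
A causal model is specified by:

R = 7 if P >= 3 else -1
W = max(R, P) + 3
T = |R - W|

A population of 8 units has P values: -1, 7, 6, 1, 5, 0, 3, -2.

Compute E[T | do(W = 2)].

4

Every unit gets W=2 under the intervention. T values become 3, 5, 5, 3, 5, 3, 5, 3; E[T|do(W=2)] = 4.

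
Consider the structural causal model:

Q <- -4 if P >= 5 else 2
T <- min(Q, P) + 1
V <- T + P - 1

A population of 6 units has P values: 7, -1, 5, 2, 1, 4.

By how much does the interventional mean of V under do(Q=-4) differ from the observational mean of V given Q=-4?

-3

Every unit gets Q=-4 under the intervention. V values become 3, -5, 1, -2, -3, 0; E[V|do(Q=-4)] = -1.
Conditioning on Q=-4 selects the 2 unit(s) with P ∈ {7, 5}. Their V values: 3, 1. Mean = 2.
Difference = -1 − 2 = -3.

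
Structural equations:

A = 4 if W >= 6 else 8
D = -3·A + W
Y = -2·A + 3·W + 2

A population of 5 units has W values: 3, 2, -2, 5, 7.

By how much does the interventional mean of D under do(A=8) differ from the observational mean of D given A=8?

1

do(A=8) breaks A's dependence on W. With A=8 fixed, D across the units is -21, -22, -26, -19, -17, mean -21.
E[D|A=8] averages over only the 4 units with A=8 (W = 3, 2, -2, 5): D = -21, -22, -26, -19, mean -22.
Difference = -21 − (-22) = 1.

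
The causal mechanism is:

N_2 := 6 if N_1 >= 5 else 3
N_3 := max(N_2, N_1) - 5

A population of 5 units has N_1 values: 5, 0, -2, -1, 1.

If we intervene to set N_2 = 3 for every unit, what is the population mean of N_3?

-1.6

Under do(N_2=3), N_2's equation is replaced by N_2=3 for every unit. Per-unit N_3: 0, -2, -2, -2, -2. Mean = -1.6.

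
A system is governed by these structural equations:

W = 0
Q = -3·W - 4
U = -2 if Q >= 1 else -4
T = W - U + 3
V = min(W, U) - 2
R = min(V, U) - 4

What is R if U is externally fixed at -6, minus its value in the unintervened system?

-2

The intervention breaks the incoming arrows to U: U = -2 if Q >= 1 else -4 no longer applies, and U = -6.
V = min(W, U) - 2  [with W=0, U=-6]  = -8
R = min(V, U) - 4  [with V=-8, U=-6]  = -12
Without intervention: Q = -3·W - 4  [with W=0]  = -4; U = -2 if Q >= 1 else -4  [with Q=-4]  = -4; V = min(W, U) - 2  [with W=0, U=-4]  = -6; R = min(V, U) - 4  [with V=-6, U=-4]  = -10.
Change = -12 − (-10) = -2.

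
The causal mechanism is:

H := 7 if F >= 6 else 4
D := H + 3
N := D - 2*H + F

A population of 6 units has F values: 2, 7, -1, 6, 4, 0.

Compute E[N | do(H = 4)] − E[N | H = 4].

Under do(H=4), H's equation is replaced by H=4 for every unit. Per-unit N: 1, 6, -2, 5, 3, -1. Mean = 2.
E[N|H=4] averages over only the 4 units with H=4 (F = 2, -1, 4, 0): N = 1, -2, 3, -1, mean 0.25.
Difference = 2 − 0.25 = 1.75.

1.75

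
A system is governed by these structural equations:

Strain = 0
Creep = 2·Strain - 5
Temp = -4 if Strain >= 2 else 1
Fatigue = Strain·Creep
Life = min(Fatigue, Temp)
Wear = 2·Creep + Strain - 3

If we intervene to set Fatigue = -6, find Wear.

-13

The intervention breaks the incoming arrows to Fatigue: Fatigue = Strain·Creep no longer applies, and Fatigue = -6.
Since Wear is not a descendant of the intervened variable, it is unaffected.
Creep = 2·Strain - 5  [with Strain=0]  = -5
Wear = 2·Creep + Strain - 3  [with Creep=-5, Strain=0]  = -13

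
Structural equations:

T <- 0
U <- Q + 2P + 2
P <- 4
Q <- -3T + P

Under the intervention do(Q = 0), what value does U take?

10

The intervention breaks the incoming arrows to Q: Q <- -3T + P no longer applies, and Q = 0.
U = Q + 2P + 2  [with Q=0, P=4]  = 10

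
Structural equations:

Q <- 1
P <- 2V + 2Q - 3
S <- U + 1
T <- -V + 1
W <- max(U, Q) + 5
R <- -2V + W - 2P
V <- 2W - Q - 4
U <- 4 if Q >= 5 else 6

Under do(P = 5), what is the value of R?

The intervention breaks the incoming arrows to P: P <- 2V + 2Q - 3 no longer applies, and P = 5.
U = 4 if Q >= 5 else 6  [with Q=1]  = 6
W = max(U, Q) + 5  [with U=6, Q=1]  = 11
V = 2W - Q - 4  [with W=11, Q=1]  = 17
R = -2V + W - 2P  [with V=17, W=11, P=5]  = -33

-33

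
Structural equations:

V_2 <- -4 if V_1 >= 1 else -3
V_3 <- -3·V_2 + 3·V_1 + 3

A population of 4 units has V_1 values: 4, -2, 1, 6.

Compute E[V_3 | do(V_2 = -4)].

Under do(V_2=-4), V_2's equation is replaced by V_2=-4 for every unit. Per-unit V_3: 27, 9, 18, 33. Mean = 21.75.

21.75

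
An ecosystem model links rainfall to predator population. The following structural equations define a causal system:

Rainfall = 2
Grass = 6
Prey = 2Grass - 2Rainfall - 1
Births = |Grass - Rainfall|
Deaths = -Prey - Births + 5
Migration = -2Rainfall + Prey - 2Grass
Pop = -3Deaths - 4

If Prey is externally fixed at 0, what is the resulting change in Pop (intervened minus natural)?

The intervention breaks the incoming arrows to Prey: Prey = 2Grass - 2Rainfall - 1 no longer applies, and Prey = 0.
Births = |Grass - Rainfall|  [with Grass=6, Rainfall=2]  = 4
Deaths = -Prey - Births + 5  [with Prey=0, Births=4]  = 1
Pop = -3Deaths - 4  [with Deaths=1]  = -7
Without intervention: Prey = 2Grass - 2Rainfall - 1  [with Grass=6, Rainfall=2]  = 7; Births = |Grass - Rainfall|  [with Grass=6, Rainfall=2]  = 4; Deaths = -Prey - Births + 5  [with Prey=7, Births=4]  = -6; Pop = -3Deaths - 4  [with Deaths=-6]  = 14.
Change = -7 − 14 = -21.

-21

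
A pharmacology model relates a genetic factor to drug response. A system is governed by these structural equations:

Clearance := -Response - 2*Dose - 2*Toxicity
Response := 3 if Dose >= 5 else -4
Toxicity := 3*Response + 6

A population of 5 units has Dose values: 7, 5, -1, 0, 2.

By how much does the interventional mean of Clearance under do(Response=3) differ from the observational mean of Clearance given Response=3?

do(Response=3) breaks Response's dependence on Dose. With Response=3 fixed, Clearance across the units is -47, -43, -31, -33, -37, mean -38.2.
E[Clearance|Response=3] averages over only the 2 units with Response=3 (Dose = 7, 5): Clearance = -47, -43, mean -45.
Difference = -38.2 − (-45) = 6.8.

6.8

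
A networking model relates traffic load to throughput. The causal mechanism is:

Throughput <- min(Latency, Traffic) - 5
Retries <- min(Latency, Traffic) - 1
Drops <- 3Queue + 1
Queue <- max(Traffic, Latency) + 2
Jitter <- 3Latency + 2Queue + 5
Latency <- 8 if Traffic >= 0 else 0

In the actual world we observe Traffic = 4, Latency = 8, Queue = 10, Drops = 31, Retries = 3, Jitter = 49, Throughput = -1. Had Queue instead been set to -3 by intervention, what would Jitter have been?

23

The intervention breaks the incoming arrows to Queue: Queue <- max(Traffic, Latency) + 2 no longer applies, and Queue = -3.
Latency = 8 if Traffic >= 0 else 0  [with Traffic=4]  = 8
Jitter = 3Latency + 2Queue + 5  [with Latency=8, Queue=-3]  = 23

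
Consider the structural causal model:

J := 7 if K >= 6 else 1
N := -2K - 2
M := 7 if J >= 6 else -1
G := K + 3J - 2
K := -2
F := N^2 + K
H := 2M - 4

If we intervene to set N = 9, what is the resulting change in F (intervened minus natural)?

77

The intervention breaks the incoming arrows to N: N := -2K - 2 no longer applies, and N = 9.
F = N^2 + K  [with N=9, K=-2]  = 79
Without intervention: N = -2K - 2  [with K=-2]  = 2; F = N^2 + K  [with N=2, K=-2]  = 2.
Change = 79 − 2 = 77.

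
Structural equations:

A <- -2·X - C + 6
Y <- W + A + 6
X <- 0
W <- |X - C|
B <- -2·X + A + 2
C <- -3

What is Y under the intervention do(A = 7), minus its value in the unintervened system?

-2

do(A=7) replaces the equation A <- -2·X - C + 6 with the constant A = 7.
W = |X - C|  [with X=0, C=-3]  = 3
Y = W + A + 6  [with W=3, A=7]  = 16
Without intervention: A = -2·X - C + 6  [with X=0, C=-3]  = 9; W = |X - C|  [with X=0, C=-3]  = 3; Y = W + A + 6  [with W=3, A=9]  = 18.
Change = 16 − 18 = -2.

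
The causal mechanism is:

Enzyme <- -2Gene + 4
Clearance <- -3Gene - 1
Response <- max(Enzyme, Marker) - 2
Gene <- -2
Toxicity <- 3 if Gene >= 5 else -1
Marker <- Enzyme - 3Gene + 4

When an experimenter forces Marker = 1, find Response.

6

The intervention breaks the incoming arrows to Marker: Marker <- Enzyme - 3Gene + 4 no longer applies, and Marker = 1.
Enzyme = -2Gene + 4  [with Gene=-2]  = 8
Response = max(Enzyme, Marker) - 2  [with Enzyme=8, Marker=1]  = 6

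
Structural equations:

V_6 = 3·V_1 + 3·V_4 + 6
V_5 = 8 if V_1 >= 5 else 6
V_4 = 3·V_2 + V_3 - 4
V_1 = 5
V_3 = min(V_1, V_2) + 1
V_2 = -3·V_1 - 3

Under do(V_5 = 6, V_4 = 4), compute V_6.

33

Setting V_5 = 6, V_4 = 4 by intervention discards those variables' equations.
V_6 = 3·V_1 + 3·V_4 + 6  [with V_1=5, V_4=4]  = 33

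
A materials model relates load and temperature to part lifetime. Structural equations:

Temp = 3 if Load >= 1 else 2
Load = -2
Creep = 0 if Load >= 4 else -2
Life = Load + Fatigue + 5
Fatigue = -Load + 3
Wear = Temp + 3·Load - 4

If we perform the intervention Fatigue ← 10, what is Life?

13

The intervention breaks the incoming arrows to Fatigue: Fatigue = -Load + 3 no longer applies, and Fatigue = 10.
Life = Load + Fatigue + 5  [with Load=-2, Fatigue=10]  = 13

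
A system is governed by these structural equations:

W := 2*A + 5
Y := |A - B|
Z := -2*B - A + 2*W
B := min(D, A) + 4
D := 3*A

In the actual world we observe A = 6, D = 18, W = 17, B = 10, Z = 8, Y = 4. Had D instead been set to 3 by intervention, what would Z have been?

do(D=3) replaces the equation D := 3*A with the constant D = 3.
W = 2*A + 5  [with A=6]  = 17
B = min(D, A) + 4  [with D=3, A=6]  = 7
Z = -2*B - A + 2*W  [with B=7, A=6, W=17]  = 14

14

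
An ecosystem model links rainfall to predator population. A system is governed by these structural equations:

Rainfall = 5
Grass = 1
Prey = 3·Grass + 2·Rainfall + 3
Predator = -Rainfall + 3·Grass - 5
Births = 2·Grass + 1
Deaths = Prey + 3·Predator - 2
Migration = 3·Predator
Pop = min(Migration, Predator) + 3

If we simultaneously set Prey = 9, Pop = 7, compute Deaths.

Under do(Prey = 9, Pop = 7), each intervened variable's structural equation is replaced by its fixed value.
Predator = -Rainfall + 3·Grass - 5  [with Rainfall=5, Grass=1]  = -7
Deaths = Prey + 3·Predator - 2  [with Prey=9, Predator=-7]  = -14

-14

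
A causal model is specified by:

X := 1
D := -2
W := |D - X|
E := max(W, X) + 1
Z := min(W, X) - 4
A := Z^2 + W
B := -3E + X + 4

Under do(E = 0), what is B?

5

The intervention breaks the incoming arrows to E: E := max(W, X) + 1 no longer applies, and E = 0.
B = -3E + X + 4  [with E=0, X=1]  = 5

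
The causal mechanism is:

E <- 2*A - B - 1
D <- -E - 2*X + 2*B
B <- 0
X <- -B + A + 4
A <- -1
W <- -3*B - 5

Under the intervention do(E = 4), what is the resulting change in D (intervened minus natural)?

do(E=4) replaces the equation E <- 2*A - B - 1 with the constant E = 4.
X = -B + A + 4  [with B=0, A=-1]  = 3
D = -E - 2*X + 2*B  [with E=4, X=3, B=0]  = -10
Without intervention: E = 2*A - B - 1  [with A=-1, B=0]  = -3; X = -B + A + 4  [with B=0, A=-1]  = 3; D = -E - 2*X + 2*B  [with E=-3, X=3, B=0]  = -3.
Change = -10 − (-3) = -7.

-7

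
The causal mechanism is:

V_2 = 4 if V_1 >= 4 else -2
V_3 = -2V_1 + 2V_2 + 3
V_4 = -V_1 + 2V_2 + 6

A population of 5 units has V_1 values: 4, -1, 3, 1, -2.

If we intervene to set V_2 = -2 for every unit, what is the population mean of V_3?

-3

do(V_2=-2) breaks V_2's dependence on V_1. With V_2=-2 fixed, V_3 across the units is -9, 1, -7, -3, 3, mean -3.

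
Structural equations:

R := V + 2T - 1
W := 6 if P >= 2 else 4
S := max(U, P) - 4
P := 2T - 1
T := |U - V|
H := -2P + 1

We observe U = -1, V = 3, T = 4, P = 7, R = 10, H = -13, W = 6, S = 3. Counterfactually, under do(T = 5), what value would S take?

5

The intervention breaks the incoming arrows to T: T := |U - V| no longer applies, and T = 5.
P = 2T - 1  [with T=5]  = 9
S = max(U, P) - 4  [with U=-1, P=9]  = 5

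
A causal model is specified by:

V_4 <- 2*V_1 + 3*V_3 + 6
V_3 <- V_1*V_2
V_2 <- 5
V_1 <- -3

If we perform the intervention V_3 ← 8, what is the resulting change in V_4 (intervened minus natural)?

69

The intervention breaks the incoming arrows to V_3: V_3 <- V_1*V_2 no longer applies, and V_3 = 8.
V_4 = 2*V_1 + 3*V_3 + 6  [with V_1=-3, V_3=8]  = 24
Without intervention: V_3 = V_1*V_2  [with V_1=-3, V_2=5]  = -15; V_4 = 2*V_1 + 3*V_3 + 6  [with V_1=-3, V_3=-15]  = -45.
Change = 24 − (-45) = 69.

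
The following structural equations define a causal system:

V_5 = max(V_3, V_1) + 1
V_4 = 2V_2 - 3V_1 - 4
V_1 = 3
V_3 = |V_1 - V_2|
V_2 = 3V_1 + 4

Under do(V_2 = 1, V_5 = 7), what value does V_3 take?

Under do(V_2 = 1, V_5 = 7), each intervened variable's structural equation is replaced by its fixed value.
V_3 = |V_1 - V_2|  [with V_1=3, V_2=1]  = 2

2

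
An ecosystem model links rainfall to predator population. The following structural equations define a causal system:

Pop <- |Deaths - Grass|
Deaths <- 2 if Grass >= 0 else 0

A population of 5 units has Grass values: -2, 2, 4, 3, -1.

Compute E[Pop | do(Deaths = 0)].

2.4

Under do(Deaths=0), Deaths's equation is replaced by Deaths=0 for every unit. Per-unit Pop: 2, 2, 4, 3, 1. Mean = 2.4.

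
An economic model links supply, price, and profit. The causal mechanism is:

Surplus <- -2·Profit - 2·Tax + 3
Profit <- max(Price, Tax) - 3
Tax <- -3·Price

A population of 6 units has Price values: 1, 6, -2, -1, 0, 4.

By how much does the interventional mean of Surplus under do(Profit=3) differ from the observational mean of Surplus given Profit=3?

-4

Every unit gets Profit=3 under the intervention. Surplus values become 3, 33, -15, -9, -3, 21; E[Surplus|do(Profit=3)] = 5.
Conditioning on Profit=3 selects the 2 unit(s) with Price ∈ {6, -2}. Their Surplus values: 33, -15. Mean = 9.
Difference = 5 − 9 = -4.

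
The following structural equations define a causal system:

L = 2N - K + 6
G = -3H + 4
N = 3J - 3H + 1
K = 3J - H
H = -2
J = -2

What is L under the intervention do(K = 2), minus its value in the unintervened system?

-6

The intervention breaks the incoming arrows to K: K = 3J - H no longer applies, and K = 2.
N = 3J - 3H + 1  [with J=-2, H=-2]  = 1
L = 2N - K + 6  [with N=1, K=2]  = 6
Without intervention: N = 3J - 3H + 1  [with J=-2, H=-2]  = 1; K = 3J - H  [with J=-2, H=-2]  = -4; L = 2N - K + 6  [with N=1, K=-4]  = 12.
Change = 6 − 12 = -6.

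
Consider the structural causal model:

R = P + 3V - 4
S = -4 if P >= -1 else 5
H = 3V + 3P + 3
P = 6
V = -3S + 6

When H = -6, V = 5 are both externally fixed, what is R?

17

Under do(H = -6, V = 5), each intervened variable's structural equation is replaced by its fixed value.
R = P + 3V - 4  [with P=6, V=5]  = 17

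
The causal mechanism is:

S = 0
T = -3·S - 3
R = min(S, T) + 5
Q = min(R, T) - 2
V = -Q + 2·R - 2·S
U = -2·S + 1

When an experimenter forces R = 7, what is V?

19

do(R=7) replaces the equation R = min(S, T) + 5 with the constant R = 7.
T = -3·S - 3  [with S=0]  = -3
Q = min(R, T) - 2  [with R=7, T=-3]  = -5
V = -Q + 2·R - 2·S  [with Q=-5, R=7, S=0]  = 19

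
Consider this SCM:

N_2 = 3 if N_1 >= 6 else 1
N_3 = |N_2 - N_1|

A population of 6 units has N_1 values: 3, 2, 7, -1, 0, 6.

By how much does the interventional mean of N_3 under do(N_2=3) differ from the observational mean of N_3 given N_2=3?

-1

The intervention sets N_2=3 in all 6 units regardless of N_1. Recomputing N_3 per unit gives 0, 1, 4, 4, 3, 3; average 2.5.
Conditioning on N_2=3 selects the 2 unit(s) with N_1 ∈ {7, 6}. Their N_3 values: 4, 3. Mean = 3.5.
Difference = 2.5 − 3.5 = -1.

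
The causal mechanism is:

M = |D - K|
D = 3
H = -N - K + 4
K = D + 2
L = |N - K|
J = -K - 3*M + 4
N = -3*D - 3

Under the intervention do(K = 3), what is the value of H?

The intervention breaks the incoming arrows to K: K = D + 2 no longer applies, and K = 3.
N = -3*D - 3  [with D=3]  = -12
H = -N - K + 4  [with N=-12, K=3]  = 13

13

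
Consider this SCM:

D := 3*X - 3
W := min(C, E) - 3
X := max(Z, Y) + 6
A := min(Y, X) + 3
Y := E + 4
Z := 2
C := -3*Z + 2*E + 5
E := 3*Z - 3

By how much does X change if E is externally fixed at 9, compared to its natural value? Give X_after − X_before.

6

Under do(E=9), the mechanism E := 3*Z - 3 is discarded; E is fixed at 9.
Y = E + 4  [with E=9]  = 13
X = max(Z, Y) + 6  [with Z=2, Y=13]  = 19
Without intervention: E = 3*Z - 3  [with Z=2]  = 3; Y = E + 4  [with E=3]  = 7; X = max(Z, Y) + 6  [with Z=2, Y=7]  = 13.
Change = 19 − 13 = 6.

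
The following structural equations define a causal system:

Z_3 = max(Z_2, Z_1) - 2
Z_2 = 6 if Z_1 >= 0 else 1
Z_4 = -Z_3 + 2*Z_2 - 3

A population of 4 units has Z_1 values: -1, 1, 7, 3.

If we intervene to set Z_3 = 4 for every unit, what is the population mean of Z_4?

2.5

do(Z_3=4) breaks Z_3's dependence on Z_1. With Z_3=4 fixed, Z_4 across the units is -5, 5, 5, 5, mean 2.5.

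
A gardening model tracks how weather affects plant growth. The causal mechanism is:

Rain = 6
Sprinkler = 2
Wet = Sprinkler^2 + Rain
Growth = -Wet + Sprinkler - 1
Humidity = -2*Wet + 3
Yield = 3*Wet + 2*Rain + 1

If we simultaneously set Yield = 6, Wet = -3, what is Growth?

Under do(Yield = 6, Wet = -3), each intervened variable's structural equation is replaced by its fixed value.
Growth = -Wet + Sprinkler - 1  [with Wet=-3, Sprinkler=2]  = 4

4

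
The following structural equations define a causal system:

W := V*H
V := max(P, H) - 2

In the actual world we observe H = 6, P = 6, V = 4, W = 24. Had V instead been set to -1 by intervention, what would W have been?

The intervention breaks the incoming arrows to V: V := max(P, H) - 2 no longer applies, and V = -1.
W = V*H  [with V=-1, H=6]  = -6

-6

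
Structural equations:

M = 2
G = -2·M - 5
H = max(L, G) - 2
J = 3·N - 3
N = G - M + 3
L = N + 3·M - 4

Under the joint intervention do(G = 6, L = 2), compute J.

18

The joint intervention fixes G = 6, L = 2, removing each variable's own equation.
N = G - M + 3  [with G=6, M=2]  = 7
J = 3·N - 3  [with N=7]  = 18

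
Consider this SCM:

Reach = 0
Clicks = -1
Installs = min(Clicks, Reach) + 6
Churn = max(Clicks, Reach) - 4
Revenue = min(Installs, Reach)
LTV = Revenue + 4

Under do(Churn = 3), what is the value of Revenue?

Intervening sets Churn = 3 and removes its equation (Churn = max(Clicks, Reach) - 4).
No directed path runs from Churn to Revenue, so Revenue keeps its natural value.
Installs = min(Clicks, Reach) + 6  [with Clicks=-1, Reach=0]  = 5
Revenue = min(Installs, Reach)  [with Installs=5, Reach=0]  = 0

0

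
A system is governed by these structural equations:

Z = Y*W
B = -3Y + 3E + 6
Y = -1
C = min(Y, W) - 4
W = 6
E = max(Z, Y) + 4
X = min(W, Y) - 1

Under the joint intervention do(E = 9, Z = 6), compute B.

36

Setting E = 9, Z = 6 by intervention discards those variables' equations.
B = -3Y + 3E + 6  [with Y=-1, E=9]  = 36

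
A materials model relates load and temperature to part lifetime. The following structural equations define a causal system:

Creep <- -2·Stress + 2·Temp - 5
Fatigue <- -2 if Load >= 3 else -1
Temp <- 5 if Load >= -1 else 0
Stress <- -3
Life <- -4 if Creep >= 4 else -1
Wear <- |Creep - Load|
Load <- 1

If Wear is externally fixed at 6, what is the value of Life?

-4

Under do(Wear=6), the mechanism Wear <- |Creep - Load| is discarded; Wear is fixed at 6.
Since Life is not a descendant of the intervened variable, it is unaffected.
Temp = 5 if Load >= -1 else 0  [with Load=1]  = 5
Creep = -2·Stress + 2·Temp - 5  [with Stress=-3, Temp=5]  = 11
Life = -4 if Creep >= 4 else -1  [with Creep=11]  = -4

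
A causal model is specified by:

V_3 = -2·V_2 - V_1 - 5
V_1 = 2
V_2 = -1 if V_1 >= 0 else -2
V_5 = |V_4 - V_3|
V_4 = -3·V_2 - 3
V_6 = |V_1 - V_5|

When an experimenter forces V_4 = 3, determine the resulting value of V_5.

Intervening sets V_4 = 3 and removes its equation (V_4 = -3·V_2 - 3).
V_2 = -1 if V_1 >= 0 else -2  [with V_1=2]  = -1
V_3 = -2·V_2 - V_1 - 5  [with V_2=-1, V_1=2]  = -5
V_5 = |V_4 - V_3|  [with V_4=3, V_3=-5]  = 8

8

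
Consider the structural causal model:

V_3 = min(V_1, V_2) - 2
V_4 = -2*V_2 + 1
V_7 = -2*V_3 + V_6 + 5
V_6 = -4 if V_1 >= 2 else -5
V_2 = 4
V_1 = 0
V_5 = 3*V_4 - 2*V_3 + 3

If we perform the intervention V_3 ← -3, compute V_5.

-12

do(V_3=-3) replaces the equation V_3 = min(V_1, V_2) - 2 with the constant V_3 = -3.
V_4 = -2*V_2 + 1  [with V_2=4]  = -7
V_5 = 3*V_4 - 2*V_3 + 3  [with V_4=-7, V_3=-3]  = -12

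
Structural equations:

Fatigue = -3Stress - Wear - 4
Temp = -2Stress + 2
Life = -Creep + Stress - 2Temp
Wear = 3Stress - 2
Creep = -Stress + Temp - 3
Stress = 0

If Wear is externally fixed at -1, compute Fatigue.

Intervening sets Wear = -1 and removes its equation (Wear = 3Stress - 2).
Fatigue = -3Stress - Wear - 4  [with Stress=0, Wear=-1]  = -3

-3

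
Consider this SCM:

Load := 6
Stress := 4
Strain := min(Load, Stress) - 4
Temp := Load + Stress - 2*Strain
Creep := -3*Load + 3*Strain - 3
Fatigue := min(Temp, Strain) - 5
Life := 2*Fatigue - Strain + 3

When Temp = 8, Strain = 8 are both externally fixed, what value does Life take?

The joint intervention fixes Temp = 8, Strain = 8, removing each variable's own equation.
Fatigue = min(Temp, Strain) - 5  [with Temp=8, Strain=8]  = 3
Life = 2*Fatigue - Strain + 3  [with Fatigue=3, Strain=8]  = 1

1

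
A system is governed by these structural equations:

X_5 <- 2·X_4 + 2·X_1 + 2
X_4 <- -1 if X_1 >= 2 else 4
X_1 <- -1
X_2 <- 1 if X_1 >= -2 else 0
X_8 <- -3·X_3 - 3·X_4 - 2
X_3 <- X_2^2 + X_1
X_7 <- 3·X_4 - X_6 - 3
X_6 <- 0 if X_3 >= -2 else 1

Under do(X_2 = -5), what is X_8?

-86

do(X_2=-5) replaces the equation X_2 <- 1 if X_1 >= -2 else 0 with the constant X_2 = -5.
X_3 = X_2^2 + X_1  [with X_2=-5, X_1=-1]  = 24
X_4 = -1 if X_1 >= 2 else 4  [with X_1=-1]  = 4
X_8 = -3·X_3 - 3·X_4 - 2  [with X_3=24, X_4=4]  = -86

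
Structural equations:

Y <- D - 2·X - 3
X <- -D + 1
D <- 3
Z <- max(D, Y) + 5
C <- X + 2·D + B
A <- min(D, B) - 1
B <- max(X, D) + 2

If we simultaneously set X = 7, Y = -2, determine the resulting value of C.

22

The joint intervention fixes X = 7, Y = -2, removing each variable's own equation.
B = max(X, D) + 2  [with X=7, D=3]  = 9
C = X + 2·D + B  [with X=7, D=3, B=9]  = 22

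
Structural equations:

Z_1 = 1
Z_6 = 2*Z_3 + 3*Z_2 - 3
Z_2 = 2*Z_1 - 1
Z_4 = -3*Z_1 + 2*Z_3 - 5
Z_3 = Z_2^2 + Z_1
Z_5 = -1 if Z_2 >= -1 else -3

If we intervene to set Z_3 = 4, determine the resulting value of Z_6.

The intervention breaks the incoming arrows to Z_3: Z_3 = Z_2^2 + Z_1 no longer applies, and Z_3 = 4.
Z_2 = 2*Z_1 - 1  [with Z_1=1]  = 1
Z_6 = 2*Z_3 + 3*Z_2 - 3  [with Z_3=4, Z_2=1]  = 8

8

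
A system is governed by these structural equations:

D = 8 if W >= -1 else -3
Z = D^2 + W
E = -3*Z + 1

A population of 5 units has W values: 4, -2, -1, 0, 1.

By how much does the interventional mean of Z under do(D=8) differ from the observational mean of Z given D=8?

-0.6

Every unit gets D=8 under the intervention. Z values become 68, 62, 63, 64, 65; E[Z|do(D=8)] = 64.4.
E[Z|D=8] averages over only the 4 units with D=8 (W = 4, -1, 0, 1): Z = 68, 63, 64, 65, mean 65.
Difference = 64.4 − 65 = -0.6.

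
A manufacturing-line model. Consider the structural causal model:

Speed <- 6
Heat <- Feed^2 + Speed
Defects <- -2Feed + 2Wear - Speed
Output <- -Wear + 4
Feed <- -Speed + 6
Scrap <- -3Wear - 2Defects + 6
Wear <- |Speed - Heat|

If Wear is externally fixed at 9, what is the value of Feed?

The intervention breaks the incoming arrows to Wear: Wear <- |Speed - Heat| no longer applies, and Wear = 9.
Since Feed is not a descendant of the intervened variable, it is unaffected.
Feed = -Speed + 6  [with Speed=6]  = 0

0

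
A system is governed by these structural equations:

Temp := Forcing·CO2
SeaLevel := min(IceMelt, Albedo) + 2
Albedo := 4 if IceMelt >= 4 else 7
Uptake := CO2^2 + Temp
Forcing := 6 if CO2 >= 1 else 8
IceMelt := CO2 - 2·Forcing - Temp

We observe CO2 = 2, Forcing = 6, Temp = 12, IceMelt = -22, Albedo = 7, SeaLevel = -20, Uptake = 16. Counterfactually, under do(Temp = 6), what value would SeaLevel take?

-14

The intervention breaks the incoming arrows to Temp: Temp := Forcing·CO2 no longer applies, and Temp = 6.
Forcing = 6 if CO2 >= 1 else 8  [with CO2=2]  = 6
IceMelt = CO2 - 2·Forcing - Temp  [with CO2=2, Forcing=6, Temp=6]  = -16
Albedo = 4 if IceMelt >= 4 else 7  [with IceMelt=-16]  = 7
SeaLevel = min(IceMelt, Albedo) + 2  [with IceMelt=-16, Albedo=7]  = -14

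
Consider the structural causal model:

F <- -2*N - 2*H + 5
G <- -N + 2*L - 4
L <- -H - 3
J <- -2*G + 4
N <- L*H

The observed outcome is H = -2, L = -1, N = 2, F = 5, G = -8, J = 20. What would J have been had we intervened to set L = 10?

Under do(L=10), the mechanism L <- -H - 3 is discarded; L is fixed at 10.
N = L*H  [with L=10, H=-2]  = -20
G = -N + 2*L - 4  [with N=-20, L=10]  = 36
J = -2*G + 4  [with G=36]  = -68

-68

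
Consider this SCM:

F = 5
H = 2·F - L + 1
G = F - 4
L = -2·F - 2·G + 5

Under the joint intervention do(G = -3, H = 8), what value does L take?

1

The joint intervention fixes G = -3, H = 8, removing each variable's own equation.
L = -2·F - 2·G + 5  [with F=5, G=-3]  = 1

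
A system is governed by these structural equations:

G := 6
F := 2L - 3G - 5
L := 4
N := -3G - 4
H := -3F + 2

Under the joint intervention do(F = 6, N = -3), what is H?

-16

The joint intervention fixes F = 6, N = -3, removing each variable's own equation.
H = -3F + 2  [with F=6]  = -16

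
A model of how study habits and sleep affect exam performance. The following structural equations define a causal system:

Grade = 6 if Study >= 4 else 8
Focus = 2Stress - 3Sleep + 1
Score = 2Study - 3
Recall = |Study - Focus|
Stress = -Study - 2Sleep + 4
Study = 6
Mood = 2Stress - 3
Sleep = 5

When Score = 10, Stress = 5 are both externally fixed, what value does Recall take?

10

The joint intervention fixes Score = 10, Stress = 5, removing each variable's own equation.
Focus = 2Stress - 3Sleep + 1  [with Stress=5, Sleep=5]  = -4
Recall = |Study - Focus|  [with Study=6, Focus=-4]  = 10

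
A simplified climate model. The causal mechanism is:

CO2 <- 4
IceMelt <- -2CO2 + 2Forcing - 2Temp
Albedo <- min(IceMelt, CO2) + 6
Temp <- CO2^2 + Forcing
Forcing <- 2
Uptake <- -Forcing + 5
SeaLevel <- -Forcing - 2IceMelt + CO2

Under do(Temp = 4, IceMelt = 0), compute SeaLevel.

Setting Temp = 4, IceMelt = 0 by intervention discards those variables' equations.
SeaLevel = -Forcing - 2IceMelt + CO2  [with Forcing=2, IceMelt=0, CO2=4]  = 2

2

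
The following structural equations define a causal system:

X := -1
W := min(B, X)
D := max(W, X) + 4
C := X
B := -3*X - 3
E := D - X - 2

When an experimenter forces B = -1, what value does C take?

-1

Under do(B=-1), the mechanism B := -3*X - 3 is discarded; B is fixed at -1.
No directed path runs from B to C, so C keeps its natural value.
C = X  [with X=-1]  = -1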